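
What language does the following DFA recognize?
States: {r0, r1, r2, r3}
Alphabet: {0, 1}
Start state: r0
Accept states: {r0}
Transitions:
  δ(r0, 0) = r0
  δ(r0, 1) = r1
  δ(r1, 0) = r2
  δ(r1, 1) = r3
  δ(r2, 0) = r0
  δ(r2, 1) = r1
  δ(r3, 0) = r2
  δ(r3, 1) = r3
Testing a few strings:
  '010' → reject
  '10' → reject
  '0' → accept
  '1110' → reject
State roles: r0=value ≡ 0 (mod 4); r1=value ≡ 1 (mod 4); r2=value ≡ 2 (mod 4); r3=value ≡ 3 (mod 4)
All binary strings representing a multiple of 4 (read in base 2; leading zeros allowed and ε counts as 0)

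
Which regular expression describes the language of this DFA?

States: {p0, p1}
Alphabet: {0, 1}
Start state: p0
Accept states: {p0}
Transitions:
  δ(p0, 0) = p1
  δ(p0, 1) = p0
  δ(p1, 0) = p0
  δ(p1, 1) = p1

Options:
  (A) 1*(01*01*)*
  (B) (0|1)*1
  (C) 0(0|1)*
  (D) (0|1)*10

Check each option against the DFA on short strings; one disagreement eliminates an option:
  (A) 1*(01*01*)*: agrees with the DFA on every string of length ≤ 6
  (B) (0|1)*1: on ε the DFA stays in p0 and accepts (p0 ∈ Accept), but the regex does not match it → eliminate
  (C) 0(0|1)*: on ε the DFA stays in p0 and accepts (p0 ∈ Accept), but the regex does not match it → eliminate
  (D) (0|1)*10: on ε the DFA stays in p0 and accepts (p0 ∈ Accept), but the regex does not match it → eliminate
Only (A) is consistent with the DFA.
(A) 1*(01*01*)*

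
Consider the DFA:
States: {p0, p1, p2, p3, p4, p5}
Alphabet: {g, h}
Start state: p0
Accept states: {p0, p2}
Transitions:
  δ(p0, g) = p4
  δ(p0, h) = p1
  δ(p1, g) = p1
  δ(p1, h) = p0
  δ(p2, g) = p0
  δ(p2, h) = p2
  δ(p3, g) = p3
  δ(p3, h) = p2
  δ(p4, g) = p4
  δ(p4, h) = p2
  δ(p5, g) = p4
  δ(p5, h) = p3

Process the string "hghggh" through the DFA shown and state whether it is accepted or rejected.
Processing string "hghggh":
  p0 --h--> p1
  p1 --g--> p1
  p1 --h--> p0
  p0 --g--> p4
  p4 --g--> p4
  p4 --h--> p2
Final state: p2
Accept states: {p0, p2}
Yes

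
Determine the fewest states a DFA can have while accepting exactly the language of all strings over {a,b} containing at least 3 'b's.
By Myhill–Nerode, count the distinguishable equivalence classes: 4 classes — having seen 0, 1, 2, or ≥3 copies of 'b'; any two classes i < j (j ≤ 3) are distinguished by the string b^(3−j), which takes class j to 3 copies (accepted) but leaves class i below 3 (rejected).
4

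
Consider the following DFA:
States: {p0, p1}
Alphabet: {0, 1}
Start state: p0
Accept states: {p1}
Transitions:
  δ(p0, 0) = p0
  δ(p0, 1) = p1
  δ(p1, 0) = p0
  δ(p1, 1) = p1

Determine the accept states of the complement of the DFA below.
Complement accept states = All states \ Original accept states
= {p0, p1} \ {p1}
{p0}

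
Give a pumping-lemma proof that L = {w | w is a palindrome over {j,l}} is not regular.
Assume L is regular with pumping length p. Idea: pumping the leading j-block breaks the symmetry.
Choose s = j^p l j^p (a palindrome of length 2p+1 ≥ p). By the pumping lemma, s = xyz with |xy| ≤ p, |y| > 0, so y = j^k with k > 0 (xy lies entirely in the first j^p). Then xy²z = j^(p+k) l j^p, which is not a palindrome since p+k ≠ p.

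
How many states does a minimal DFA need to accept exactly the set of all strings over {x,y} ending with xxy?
By Myhill–Nerode, count the distinguishable equivalence classes: 4 classes — one per longest suffix of the input that is a prefix of 'xxy' (lengths 0 through 3); only the length-3 class is accepting.
4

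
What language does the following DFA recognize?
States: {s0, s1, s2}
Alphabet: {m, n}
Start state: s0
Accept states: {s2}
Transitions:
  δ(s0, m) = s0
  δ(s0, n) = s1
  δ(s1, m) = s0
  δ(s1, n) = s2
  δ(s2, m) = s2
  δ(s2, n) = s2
Testing a few strings:
  'nmn' → reject
  'nm' → reject
  'n' → reject
  'mn' → reject
State roles: s0=no progress toward nn; s1=one trailing n; s2=substring nn seen
All strings over {m,n} containing the substring nn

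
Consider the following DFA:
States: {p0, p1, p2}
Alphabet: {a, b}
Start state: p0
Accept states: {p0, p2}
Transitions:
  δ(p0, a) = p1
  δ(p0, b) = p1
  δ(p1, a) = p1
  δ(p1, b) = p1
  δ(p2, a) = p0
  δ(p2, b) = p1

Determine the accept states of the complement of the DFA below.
Complement accept states = All states \ Original accept states
= {p0, p1, p2} \ {p0, p2}
{p1}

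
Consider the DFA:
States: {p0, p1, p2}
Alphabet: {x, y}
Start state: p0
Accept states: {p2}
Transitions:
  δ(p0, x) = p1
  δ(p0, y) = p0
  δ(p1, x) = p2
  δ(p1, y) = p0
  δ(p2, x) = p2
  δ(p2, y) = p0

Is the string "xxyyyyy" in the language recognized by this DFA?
Processing string "xxyyyyy":
  p0 --x--> p1
  p1 --x--> p2
  p2 --y--> p0
  p0 --y--> p0
  p0 --y--> p0
  p0 --y--> p0
  p0 --y--> p0
Final state: p0
Accept states: {p2}
No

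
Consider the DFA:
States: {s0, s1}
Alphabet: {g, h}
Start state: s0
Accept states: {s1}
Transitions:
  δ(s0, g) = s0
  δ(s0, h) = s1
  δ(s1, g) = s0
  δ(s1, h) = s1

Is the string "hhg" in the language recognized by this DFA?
Processing string "hhg":
  s0 --h--> s1
  s1 --h--> s1
  s1 --g--> s0
Final state: s0
Accept states: {s1}
No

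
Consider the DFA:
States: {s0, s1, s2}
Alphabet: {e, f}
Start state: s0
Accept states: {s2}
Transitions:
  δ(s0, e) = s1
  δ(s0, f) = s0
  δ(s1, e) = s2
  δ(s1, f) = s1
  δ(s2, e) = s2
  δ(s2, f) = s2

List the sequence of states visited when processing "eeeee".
read 'e': s0 → s1
  read 'e': s1 → s2
  read 'e': s2 → s2
  read 'e': s2 → s2
  read 'e': s2 → s2
s0 -> s1 -> s2 -> s2 -> s2 -> s2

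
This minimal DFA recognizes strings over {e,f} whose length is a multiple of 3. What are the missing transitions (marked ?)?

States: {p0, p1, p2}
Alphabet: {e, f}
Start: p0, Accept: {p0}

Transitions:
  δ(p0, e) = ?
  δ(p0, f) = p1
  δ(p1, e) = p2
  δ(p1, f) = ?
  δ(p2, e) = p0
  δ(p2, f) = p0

From the language and accept set, identify what each state tracks — p0: length ≡ 0 (mod 3); p1: length ≡ 1 (mod 3); p2: length ≡ 2 (mod 3).
Each missing δ(q, a) is the state matching the new tracked value after reading a.
δ(p0, e) = p1; δ(p1, f) = p2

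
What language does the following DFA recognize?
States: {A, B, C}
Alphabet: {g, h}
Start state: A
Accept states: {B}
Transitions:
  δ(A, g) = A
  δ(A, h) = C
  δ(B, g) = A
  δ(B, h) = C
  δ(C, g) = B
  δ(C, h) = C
Testing a few strings:
  'gggh' → reject
  'g' → reject
  'hg' → accept
  'hhgg' → reject
State roles: A=no suffix match; B=suffix is hg; C=one trailing h
All strings over {g,h} ending with hg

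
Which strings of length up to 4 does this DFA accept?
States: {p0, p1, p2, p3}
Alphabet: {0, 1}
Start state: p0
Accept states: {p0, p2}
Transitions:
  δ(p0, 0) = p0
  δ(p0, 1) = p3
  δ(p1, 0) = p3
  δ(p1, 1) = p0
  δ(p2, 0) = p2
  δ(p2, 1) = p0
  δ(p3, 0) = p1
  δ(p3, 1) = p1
ε, 0, 00, 000, 101, 111, 0000, 0101, 0111, 1010, 1110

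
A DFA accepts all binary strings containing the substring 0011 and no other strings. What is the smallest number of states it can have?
By Myhill–Nerode, count the distinguishable equivalence classes: 5 classes — one per longest suffix of the input that is a prefix of '0011' (lengths 0 through 3), plus an absorbing 'already seen 0011' class.
5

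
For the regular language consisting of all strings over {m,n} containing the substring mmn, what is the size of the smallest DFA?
By Myhill–Nerode, count the distinguishable equivalence classes: 4 classes — one per longest suffix of the input that is a prefix of 'mmn' (lengths 0 through 2), plus an absorbing 'already seen mmn' class.
4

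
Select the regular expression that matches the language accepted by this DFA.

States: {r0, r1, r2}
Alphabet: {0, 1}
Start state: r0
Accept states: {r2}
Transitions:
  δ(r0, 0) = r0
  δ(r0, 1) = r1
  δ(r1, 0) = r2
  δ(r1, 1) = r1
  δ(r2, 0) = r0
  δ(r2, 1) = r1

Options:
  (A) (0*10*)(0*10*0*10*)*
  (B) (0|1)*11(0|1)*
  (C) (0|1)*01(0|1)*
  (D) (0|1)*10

Check each option against the DFA on short strings; one disagreement eliminates an option:
  (A) (0*10*)(0*10*0*10*)*: on '1' the DFA goes r0 → r1 and rejects (r1 ∉ Accept), but the regex matches it → eliminate
  (B) (0|1)*11(0|1)*: on '10' the DFA goes r0 → r1 → r2 and accepts (r2 ∈ Accept), but the regex does not match it → eliminate
  (C) (0|1)*01(0|1)*: on '01' the DFA goes r0 → r0 → r1 and rejects (r1 ∉ Accept), but the regex matches it → eliminate
  (D) (0|1)*10: agrees with the DFA on every string of length ≤ 6
Only (D) is consistent with the DFA.
(D) (0|1)*10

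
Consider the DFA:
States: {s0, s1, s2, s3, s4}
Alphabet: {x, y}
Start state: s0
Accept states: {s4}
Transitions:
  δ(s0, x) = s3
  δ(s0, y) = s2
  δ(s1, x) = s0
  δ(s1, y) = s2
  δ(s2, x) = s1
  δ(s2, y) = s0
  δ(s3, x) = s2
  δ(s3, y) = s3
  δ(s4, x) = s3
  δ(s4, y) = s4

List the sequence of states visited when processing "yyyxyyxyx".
read 'y': s0 → s2
  read 'y': s2 → s0
  read 'y': s0 → s2
  read 'x': s2 → s1
  read 'y': s1 → s2
  read 'y': s2 → s0
  read 'x': s0 → s3
  read 'y': s3 → s3
  read 'x': s3 → s2
s0 -> s2 -> s0 -> s2 -> s1 -> s2 -> s0 -> s3 -> s3 -> s2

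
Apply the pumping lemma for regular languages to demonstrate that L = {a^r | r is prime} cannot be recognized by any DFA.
Assume L is regular with pumping length p. Idea: pumping by a suitable count produces a composite length.
Let q be a prime with q ≥ p and choose s = a^q ∈ L. By the pumping lemma, s = xyz with |xy| ≤ p, |y| = k ≥ 1. Take i = q+1: |xy^(q+1)z| = q + q·k = q(1+k). Since q ≥ 2 and 1+k ≥ 2, q(1+k) is composite, so xy^(q+1)z ∉ L.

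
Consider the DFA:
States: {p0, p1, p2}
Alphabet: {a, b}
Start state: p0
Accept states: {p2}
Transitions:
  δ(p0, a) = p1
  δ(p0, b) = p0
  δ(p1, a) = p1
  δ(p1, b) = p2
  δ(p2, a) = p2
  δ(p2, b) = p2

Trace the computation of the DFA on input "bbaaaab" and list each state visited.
read 'b': p0 → p0
  read 'b': p0 → p0
  read 'a': p0 → p1
  read 'a': p1 → p1
  read 'a': p1 → p1
  read 'a': p1 → p1
  read 'b': p1 → p2
p0 -> p0 -> p0 -> p1 -> p1 -> p1 -> p1 -> p2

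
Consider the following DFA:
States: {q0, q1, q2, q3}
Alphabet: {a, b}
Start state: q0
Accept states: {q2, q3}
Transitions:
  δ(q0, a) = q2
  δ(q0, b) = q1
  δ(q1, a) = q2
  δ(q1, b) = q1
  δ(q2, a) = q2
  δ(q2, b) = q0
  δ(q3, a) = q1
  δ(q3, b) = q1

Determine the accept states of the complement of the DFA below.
Complement accept states = All states \ Original accept states
= {q0, q1, q2, q3} \ {q2, q3}
{q0, q1}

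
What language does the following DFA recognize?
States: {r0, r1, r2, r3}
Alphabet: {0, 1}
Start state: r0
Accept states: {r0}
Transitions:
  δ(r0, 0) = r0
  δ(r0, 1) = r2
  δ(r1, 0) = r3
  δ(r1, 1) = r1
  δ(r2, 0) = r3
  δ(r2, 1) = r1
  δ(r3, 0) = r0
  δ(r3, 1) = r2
Testing a few strings:
  '0' → accept
  '1' → reject
  '11' → reject
  '000' → accept
State roles: r0=value ≡ 0 (mod 4); r1=value ≡ 3 (mod 4); r2=value ≡ 1 (mod 4); r3=value ≡ 2 (mod 4)
All binary strings representing a multiple of 4 (read in base 2; leading zeros allowed and ε counts as 0)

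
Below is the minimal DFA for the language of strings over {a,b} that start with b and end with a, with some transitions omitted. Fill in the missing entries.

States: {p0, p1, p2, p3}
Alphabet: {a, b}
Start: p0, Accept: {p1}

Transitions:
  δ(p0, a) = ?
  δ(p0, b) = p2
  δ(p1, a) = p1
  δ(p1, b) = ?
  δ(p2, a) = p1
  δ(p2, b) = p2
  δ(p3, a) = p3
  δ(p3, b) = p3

From the language and accept set, identify what each state tracks — p0: no input read; p1: started with b, last symbol a; p2: started with b, last symbol b; p3: started with a (dead).
Each missing δ(q, a) is the state matching the new tracked value after reading a.
δ(p0, a) = p3; δ(p1, b) = p2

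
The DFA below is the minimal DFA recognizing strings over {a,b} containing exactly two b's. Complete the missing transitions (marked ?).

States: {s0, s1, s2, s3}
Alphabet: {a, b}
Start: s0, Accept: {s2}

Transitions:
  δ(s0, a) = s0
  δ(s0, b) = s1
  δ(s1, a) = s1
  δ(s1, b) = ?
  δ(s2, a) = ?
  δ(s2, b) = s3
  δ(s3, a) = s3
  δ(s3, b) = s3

From the language and accept set, identify what each state tracks — s0: zero b's; s1: one b; s2: two b's; s3: ≥ three b's (dead).
Each missing δ(q, a) is the state matching the new tracked value after reading a.
δ(s1, b) = s2; δ(s2, a) = s2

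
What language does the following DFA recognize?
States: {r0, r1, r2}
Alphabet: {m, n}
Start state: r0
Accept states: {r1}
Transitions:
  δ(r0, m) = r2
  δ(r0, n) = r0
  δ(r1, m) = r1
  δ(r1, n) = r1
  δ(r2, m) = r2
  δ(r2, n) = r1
Testing a few strings:
  'nmm' → reject
  'mn' → accept
  'nm' → reject
  'm' → reject
State roles: r0=no m seen yet; r1=substring mn seen; r2=seen a m, waiting for n
All strings over {m,n} containing the substring mn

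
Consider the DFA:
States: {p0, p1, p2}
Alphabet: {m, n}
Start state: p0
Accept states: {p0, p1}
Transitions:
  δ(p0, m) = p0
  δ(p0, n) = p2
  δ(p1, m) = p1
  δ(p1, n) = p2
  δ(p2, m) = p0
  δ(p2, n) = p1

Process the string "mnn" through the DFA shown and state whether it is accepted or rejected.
Processing string "mnn":
  p0 --m--> p0
  p0 --n--> p2
  p2 --n--> p1
Final state: p1
Accept states: {p0, p1}
Yes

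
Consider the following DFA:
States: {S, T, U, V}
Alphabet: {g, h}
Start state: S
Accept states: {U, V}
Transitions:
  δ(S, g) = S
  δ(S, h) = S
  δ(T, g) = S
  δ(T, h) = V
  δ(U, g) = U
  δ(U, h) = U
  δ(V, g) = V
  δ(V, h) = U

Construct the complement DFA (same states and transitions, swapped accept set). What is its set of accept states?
Complement accept states = All states \ Original accept states
= {S, T, U, V} \ {U, V}
{S, T}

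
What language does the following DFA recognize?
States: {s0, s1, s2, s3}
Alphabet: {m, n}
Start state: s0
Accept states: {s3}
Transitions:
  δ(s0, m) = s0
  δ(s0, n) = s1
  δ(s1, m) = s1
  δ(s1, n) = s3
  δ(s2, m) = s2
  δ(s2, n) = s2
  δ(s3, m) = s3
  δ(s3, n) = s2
Testing a few strings:
  'nnnm' → reject
  'nnn' → reject
  'nm' → reject
  'm' → reject
State roles: s0=zero n's; s1=one n; s2=≥ three n's (dead); s3=two n's
All strings over {m,n} containing exactly two n's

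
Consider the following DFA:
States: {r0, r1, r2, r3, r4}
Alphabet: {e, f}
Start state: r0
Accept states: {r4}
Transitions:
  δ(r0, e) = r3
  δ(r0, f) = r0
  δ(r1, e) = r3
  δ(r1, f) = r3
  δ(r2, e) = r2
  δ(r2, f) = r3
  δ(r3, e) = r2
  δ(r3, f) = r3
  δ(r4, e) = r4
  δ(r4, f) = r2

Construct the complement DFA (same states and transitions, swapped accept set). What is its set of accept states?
Complement accept states = All states \ Original accept states
= {r0, r1, r2, r3, r4} \ {r4}
{r0, r1, r2, r3}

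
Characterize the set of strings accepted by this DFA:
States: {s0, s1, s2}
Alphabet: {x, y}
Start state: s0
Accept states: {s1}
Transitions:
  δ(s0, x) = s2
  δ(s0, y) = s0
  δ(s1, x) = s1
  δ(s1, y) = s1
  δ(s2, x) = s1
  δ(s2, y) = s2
Testing a few strings:
  'yxx' → accept
  'yxyx' → accept
  'x' → reject
  'yyyy' → reject
State roles: s0=zero x's seen; s1=≥ two x's seen; s2=one x seen
All strings over {x,y} containing at least two x's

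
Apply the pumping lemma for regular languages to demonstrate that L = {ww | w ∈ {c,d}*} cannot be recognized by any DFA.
Assume L is regular with pumping length p. Idea: pumping the leading c-block breaks the equality of the two halves.
Choose s = c^p d c^p d ∈ L (with w = c^p d). |s| = 2p+2 ≥ p. By the pumping lemma, s = xyz with |xy| ≤ p, |y| > 0, so y = c^k with k ≥ 1, in the first c-block. Then xy²z = c^(p+k) d c^p d, of length 2p+2+k. If k is odd this length is odd, so it cannot be of the form ww. If k is even, each half has length p+1+k/2 ≤ p+k, so the first half lies entirely inside the leading c-block and contains no d, while the second half ends in d; the halves differ. Either way xy²z ∉ L.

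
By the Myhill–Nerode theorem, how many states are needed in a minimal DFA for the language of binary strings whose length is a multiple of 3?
By Myhill–Nerode, count the distinguishable equivalence classes: 3 classes — one per residue of the length mod 3; class i is distinguished from class j by any string of length (3 − i) mod 3.
3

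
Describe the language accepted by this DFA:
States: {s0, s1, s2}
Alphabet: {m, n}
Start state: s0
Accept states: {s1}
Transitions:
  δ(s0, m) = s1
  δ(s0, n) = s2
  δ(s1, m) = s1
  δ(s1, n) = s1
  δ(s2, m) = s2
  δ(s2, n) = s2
Testing a few strings:
  'mmn' → accept
  'mm' → accept
  'n' → reject
  'nm' → reject
State roles: s0=no input read; s1=started with m; s2=started with n (dead)
All strings over {m,n} starting with m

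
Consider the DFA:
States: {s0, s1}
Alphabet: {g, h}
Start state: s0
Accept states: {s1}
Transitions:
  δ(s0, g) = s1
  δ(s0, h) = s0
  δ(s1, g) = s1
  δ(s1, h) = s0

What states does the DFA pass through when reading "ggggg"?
read 'g': s0 → s1
  read 'g': s1 → s1
  read 'g': s1 → s1
  read 'g': s1 → s1
  read 'g': s1 → s1
s0 -> s1 -> s1 -> s1 -> s1 -> s1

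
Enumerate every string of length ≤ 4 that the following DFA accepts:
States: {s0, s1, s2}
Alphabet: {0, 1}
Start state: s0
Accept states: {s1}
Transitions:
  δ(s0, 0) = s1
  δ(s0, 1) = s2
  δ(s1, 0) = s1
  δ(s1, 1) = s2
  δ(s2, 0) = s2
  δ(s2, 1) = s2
0, 00, 000, 0000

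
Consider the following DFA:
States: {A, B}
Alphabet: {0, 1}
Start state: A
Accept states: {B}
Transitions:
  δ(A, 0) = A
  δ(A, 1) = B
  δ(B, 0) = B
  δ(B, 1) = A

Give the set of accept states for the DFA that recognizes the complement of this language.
Complement accept states = All states \ Original accept states
= {A, B} \ {B}
{A}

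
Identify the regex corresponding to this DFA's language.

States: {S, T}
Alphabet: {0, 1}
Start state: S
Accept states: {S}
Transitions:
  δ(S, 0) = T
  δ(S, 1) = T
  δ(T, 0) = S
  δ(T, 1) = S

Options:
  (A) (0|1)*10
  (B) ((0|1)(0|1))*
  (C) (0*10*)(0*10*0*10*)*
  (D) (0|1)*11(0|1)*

Check each option against the DFA on short strings; one disagreement eliminates an option:
  (A) (0|1)*10: on ε the DFA stays in S and accepts (S ∈ Accept), but the regex does not match it → eliminate
  (B) ((0|1)(0|1))*: agrees with the DFA on every string of length ≤ 6
  (C) (0*10*)(0*10*0*10*)*: on ε the DFA stays in S and accepts (S ∈ Accept), but the regex does not match it → eliminate
  (D) (0|1)*11(0|1)*: on ε the DFA stays in S and accepts (S ∈ Accept), but the regex does not match it → eliminate
Only (B) is consistent with the DFA.
(B) ((0|1)(0|1))*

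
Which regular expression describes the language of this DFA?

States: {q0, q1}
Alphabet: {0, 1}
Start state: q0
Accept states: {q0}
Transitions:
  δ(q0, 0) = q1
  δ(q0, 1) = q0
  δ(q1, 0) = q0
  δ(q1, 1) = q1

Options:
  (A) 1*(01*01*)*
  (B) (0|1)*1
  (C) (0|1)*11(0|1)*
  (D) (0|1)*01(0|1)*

Check each option against the DFA on short strings; one disagreement eliminates an option:
  (A) 1*(01*01*)*: agrees with the DFA on every string of length ≤ 6
  (B) (0|1)*1: on ε the DFA stays in q0 and accepts (q0 ∈ Accept), but the regex does not match it → eliminate
  (C) (0|1)*11(0|1)*: on ε the DFA stays in q0 and accepts (q0 ∈ Accept), but the regex does not match it → eliminate
  (D) (0|1)*01(0|1)*: on ε the DFA stays in q0 and accepts (q0 ∈ Accept), but the regex does not match it → eliminate
Only (A) is consistent with the DFA.
(A) 1*(01*01*)*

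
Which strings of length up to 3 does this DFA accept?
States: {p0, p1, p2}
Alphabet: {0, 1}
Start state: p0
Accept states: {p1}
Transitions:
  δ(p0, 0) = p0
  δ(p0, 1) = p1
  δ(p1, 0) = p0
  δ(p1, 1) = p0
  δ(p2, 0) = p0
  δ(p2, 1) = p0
1, 01, 001, 101, 111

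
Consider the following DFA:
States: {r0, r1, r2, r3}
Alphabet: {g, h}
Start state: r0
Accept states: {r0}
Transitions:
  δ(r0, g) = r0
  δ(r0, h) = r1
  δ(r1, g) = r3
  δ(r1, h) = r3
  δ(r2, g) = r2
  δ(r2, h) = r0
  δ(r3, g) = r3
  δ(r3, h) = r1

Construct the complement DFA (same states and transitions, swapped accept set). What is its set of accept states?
Complement accept states = All states \ Original accept states
= {r0, r1, r2, r3} \ {r0}
{r1, r2, r3}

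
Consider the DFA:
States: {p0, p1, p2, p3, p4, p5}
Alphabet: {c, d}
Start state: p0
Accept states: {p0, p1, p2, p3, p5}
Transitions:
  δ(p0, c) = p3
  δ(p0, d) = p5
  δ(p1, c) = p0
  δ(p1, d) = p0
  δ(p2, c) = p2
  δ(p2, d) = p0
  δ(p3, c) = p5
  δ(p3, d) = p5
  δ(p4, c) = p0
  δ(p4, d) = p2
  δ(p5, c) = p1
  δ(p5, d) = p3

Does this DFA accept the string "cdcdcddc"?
Processing string "cdcdcddc":
  p0 --c--> p3
  p3 --d--> p5
  p5 --c--> p1
  p1 --d--> p0
  p0 --c--> p3
  p3 --d--> p5
  p5 --d--> p3
  p3 --c--> p5
Final state: p5
Accept states: {p0, p1, p2, p3, p5}
Yes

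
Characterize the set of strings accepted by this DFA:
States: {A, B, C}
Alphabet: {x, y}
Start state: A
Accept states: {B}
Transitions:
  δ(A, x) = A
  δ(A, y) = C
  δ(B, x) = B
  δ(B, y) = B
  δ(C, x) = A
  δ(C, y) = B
Testing a few strings:
  'xy' → reject
  'x' → reject
  'xxxx' → reject
  'xyxx' → reject
State roles: A=no progress toward yy; B=substring yy seen; C=one trailing y
All strings over {x,y} containing the substring yy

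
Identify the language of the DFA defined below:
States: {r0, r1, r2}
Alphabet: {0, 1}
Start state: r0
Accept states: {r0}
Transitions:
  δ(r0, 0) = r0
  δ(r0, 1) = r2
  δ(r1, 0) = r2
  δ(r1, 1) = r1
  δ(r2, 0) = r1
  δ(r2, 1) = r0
Testing a few strings:
  '0001' → reject
  '101' → reject
  '1' → reject
  '01' → reject
State roles: r0=value ≡ 0 (mod 3); r1=value ≡ 2 (mod 3); r2=value ≡ 1 (mod 3)
All binary strings representing a multiple of 3 (read in base 2; leading zeros allowed and ε counts as 0)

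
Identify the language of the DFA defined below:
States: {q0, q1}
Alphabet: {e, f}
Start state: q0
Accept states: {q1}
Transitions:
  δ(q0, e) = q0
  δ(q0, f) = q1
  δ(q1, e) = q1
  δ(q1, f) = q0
Testing a few strings:
  'ff' → reject
  'ef' → accept
  'eee' → reject
  'eef' → accept
State roles: q0=even number of f's so far; q1=odd number of f's so far
All strings over {e,f} with an odd number of f's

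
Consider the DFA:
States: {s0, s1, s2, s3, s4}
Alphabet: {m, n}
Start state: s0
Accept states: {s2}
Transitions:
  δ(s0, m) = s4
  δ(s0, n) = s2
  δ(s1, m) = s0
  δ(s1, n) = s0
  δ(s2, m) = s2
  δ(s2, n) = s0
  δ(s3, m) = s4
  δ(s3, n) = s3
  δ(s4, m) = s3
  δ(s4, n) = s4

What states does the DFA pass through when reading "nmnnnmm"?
read 'n': s0 → s2
  read 'm': s2 → s2
  read 'n': s2 → s0
  read 'n': s0 → s2
  read 'n': s2 → s0
  read 'm': s0 → s4
  read 'm': s4 → s3
s0 -> s2 -> s2 -> s0 -> s2 -> s0 -> s4 -> s3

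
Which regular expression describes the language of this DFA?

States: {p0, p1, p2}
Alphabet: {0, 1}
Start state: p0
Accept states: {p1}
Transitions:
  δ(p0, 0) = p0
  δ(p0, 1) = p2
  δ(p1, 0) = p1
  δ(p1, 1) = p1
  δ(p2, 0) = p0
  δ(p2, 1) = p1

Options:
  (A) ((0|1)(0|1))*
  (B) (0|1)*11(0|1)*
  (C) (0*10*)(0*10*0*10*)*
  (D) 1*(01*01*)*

Check each option against the DFA on short strings; one disagreement eliminates an option:
  (A) ((0|1)(0|1))*: on ε the DFA stays in p0 and rejects (p0 ∉ Accept), but the regex matches it → eliminate
  (B) (0|1)*11(0|1)*: agrees with the DFA on every string of length ≤ 6
  (C) (0*10*)(0*10*0*10*)*: on '1' the DFA goes p0 → p2 and rejects (p2 ∉ Accept), but the regex matches it → eliminate
  (D) 1*(01*01*)*: on ε the DFA stays in p0 and rejects (p0 ∉ Accept), but the regex matches it → eliminate
Only (B) is consistent with the DFA.
(B) (0|1)*11(0|1)*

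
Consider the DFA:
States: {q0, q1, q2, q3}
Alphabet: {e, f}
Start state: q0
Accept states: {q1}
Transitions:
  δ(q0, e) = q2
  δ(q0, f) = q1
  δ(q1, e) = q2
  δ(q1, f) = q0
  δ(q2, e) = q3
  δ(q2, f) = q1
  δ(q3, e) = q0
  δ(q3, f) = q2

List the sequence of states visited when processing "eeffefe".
read 'e': q0 → q2
  read 'e': q2 → q3
  read 'f': q3 → q2
  read 'f': q2 → q1
  read 'e': q1 → q2
  read 'f': q2 → q1
  read 'e': q1 → q2
q0 -> q2 -> q3 -> q2 -> q1 -> q2 -> q1 -> q2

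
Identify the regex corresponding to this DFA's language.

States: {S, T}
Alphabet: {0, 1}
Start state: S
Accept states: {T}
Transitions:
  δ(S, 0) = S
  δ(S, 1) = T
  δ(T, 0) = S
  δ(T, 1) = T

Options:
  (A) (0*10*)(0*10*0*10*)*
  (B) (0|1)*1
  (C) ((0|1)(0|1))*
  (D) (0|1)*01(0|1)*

Check each option against the DFA on short strings; one disagreement eliminates an option:
  (A) (0*10*)(0*10*0*10*)*: on '10' the DFA goes S → T → S and rejects (S ∉ Accept), but the regex matches it → eliminate
  (B) (0|1)*1: agrees with the DFA on every string of length ≤ 6
  (C) ((0|1)(0|1))*: on ε the DFA stays in S and rejects (S ∉ Accept), but the regex matches it → eliminate
  (D) (0|1)*01(0|1)*: on '1' the DFA goes S → T and accepts (T ∈ Accept), but the regex does not match it → eliminate
Only (B) is consistent with the DFA.
(B) (0|1)*1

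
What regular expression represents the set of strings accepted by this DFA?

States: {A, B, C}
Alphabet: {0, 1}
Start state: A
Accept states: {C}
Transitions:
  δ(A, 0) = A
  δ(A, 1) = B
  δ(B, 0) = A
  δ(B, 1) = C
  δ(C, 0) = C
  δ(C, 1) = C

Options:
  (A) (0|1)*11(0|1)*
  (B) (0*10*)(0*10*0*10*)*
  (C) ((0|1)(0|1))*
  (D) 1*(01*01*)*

Check each option against the DFA on short strings; one disagreement eliminates an option:
  (A) (0|1)*11(0|1)*: agrees with the DFA on every string of length ≤ 6
  (B) (0*10*)(0*10*0*10*)*: on '1' the DFA goes A → B and rejects (B ∉ Accept), but the regex matches it → eliminate
  (C) ((0|1)(0|1))*: on ε the DFA stays in A and rejects (A ∉ Accept), but the regex matches it → eliminate
  (D) 1*(01*01*)*: on ε the DFA stays in A and rejects (A ∉ Accept), but the regex matches it → eliminate
Only (A) is consistent with the DFA.
(A) (0|1)*11(0|1)*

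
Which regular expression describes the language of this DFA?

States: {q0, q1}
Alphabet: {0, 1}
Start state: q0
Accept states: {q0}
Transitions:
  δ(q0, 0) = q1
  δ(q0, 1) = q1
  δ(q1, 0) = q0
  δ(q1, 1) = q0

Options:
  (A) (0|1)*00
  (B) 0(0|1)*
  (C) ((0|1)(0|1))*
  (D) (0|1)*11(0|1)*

Check each option against the DFA on short strings; one disagreement eliminates an option:
  (A) (0|1)*00: on ε the DFA stays in q0 and accepts (q0 ∈ Accept), but the regex does not match it → eliminate
  (B) 0(0|1)*: on ε the DFA stays in q0 and accepts (q0 ∈ Accept), but the regex does not match it → eliminate
  (C) ((0|1)(0|1))*: agrees with the DFA on every string of length ≤ 6
  (D) (0|1)*11(0|1)*: on ε the DFA stays in q0 and accepts (q0 ∈ Accept), but the regex does not match it → eliminate
Only (C) is consistent with the DFA.
(C) ((0|1)(0|1))*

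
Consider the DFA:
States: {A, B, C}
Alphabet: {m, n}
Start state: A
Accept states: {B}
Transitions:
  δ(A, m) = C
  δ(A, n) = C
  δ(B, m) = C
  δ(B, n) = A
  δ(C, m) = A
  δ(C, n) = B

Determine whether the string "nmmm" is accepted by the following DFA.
Processing string "nmmm":
  A --n--> C
  C --m--> A
  A --m--> C
  C --m--> A
Final state: A
Accept states: {B}
No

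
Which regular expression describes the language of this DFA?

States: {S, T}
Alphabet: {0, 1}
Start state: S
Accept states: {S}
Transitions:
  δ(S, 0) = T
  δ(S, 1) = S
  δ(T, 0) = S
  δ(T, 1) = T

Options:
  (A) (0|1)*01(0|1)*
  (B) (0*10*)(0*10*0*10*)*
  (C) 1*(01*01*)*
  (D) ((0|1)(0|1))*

Check each option against the DFA on short strings; one disagreement eliminates an option:
  (A) (0|1)*01(0|1)*: on ε the DFA stays in S and accepts (S ∈ Accept), but the regex does not match it → eliminate
  (B) (0*10*)(0*10*0*10*)*: on ε the DFA stays in S and accepts (S ∈ Accept), but the regex does not match it → eliminate
  (C) 1*(01*01*)*: agrees with the DFA on every string of length ≤ 6
  (D) ((0|1)(0|1))*: on '1' the DFA goes S → S and accepts (S ∈ Accept), but the regex does not match it → eliminate
Only (C) is consistent with the DFA.
(C) 1*(01*01*)*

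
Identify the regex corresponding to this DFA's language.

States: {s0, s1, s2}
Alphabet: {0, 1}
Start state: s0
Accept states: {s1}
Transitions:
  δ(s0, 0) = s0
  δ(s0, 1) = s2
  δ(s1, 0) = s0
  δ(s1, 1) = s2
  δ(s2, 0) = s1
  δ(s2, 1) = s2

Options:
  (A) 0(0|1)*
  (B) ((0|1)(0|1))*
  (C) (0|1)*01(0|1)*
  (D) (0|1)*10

Check each option against the DFA on short strings; one disagreement eliminates an option:
  (A) 0(0|1)*: on '0' the DFA goes s0 → s0 and rejects (s0 ∉ Accept), but the regex matches it → eliminate
  (B) ((0|1)(0|1))*: on ε the DFA stays in s0 and rejects (s0 ∉ Accept), but the regex matches it → eliminate
  (C) (0|1)*01(0|1)*: on '01' the DFA goes s0 → s0 → s2 and rejects (s2 ∉ Accept), but the regex matches it → eliminate
  (D) (0|1)*10: agrees with the DFA on every string of length ≤ 6
Only (D) is consistent with the DFA.
(D) (0|1)*10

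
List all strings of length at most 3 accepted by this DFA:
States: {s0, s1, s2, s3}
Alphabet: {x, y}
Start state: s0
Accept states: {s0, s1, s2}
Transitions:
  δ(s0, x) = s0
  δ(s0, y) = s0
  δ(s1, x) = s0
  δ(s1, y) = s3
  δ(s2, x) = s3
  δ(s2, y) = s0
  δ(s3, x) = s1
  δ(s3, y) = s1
ε, x, y, xx, xy, yx, yy, xxx, xxy, xyx, xyy, yxx, yxy, yyx, yyy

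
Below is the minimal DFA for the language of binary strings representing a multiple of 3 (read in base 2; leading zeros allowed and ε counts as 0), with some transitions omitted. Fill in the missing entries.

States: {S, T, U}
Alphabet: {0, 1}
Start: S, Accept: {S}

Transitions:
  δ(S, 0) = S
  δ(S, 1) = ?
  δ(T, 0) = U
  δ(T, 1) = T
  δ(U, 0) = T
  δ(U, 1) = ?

From the language and accept set, identify what each state tracks — S: value ≡ 0 (mod 3); T: value ≡ 2 (mod 3); U: value ≡ 1 (mod 3).
Each missing δ(q, a) is the state matching the new tracked value after reading a.
δ(S, 1) = U; δ(U, 1) = S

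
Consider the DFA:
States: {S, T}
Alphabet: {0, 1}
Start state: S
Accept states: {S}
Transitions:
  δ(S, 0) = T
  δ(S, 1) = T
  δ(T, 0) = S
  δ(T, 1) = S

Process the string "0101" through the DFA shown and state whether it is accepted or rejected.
Processing string "0101":
  S --0--> T
  T --1--> S
  S --0--> T
  T --1--> S
Final state: S
Accept states: {S}
Yes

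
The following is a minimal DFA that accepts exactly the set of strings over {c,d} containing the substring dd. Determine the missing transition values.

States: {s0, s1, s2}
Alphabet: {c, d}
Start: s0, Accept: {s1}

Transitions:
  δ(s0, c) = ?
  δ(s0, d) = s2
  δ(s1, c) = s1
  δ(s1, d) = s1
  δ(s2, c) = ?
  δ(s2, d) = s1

From the language and accept set, identify what each state tracks — s0: no progress toward dd; s1: substring dd seen; s2: one trailing d.
Each missing δ(q, a) is the state matching the new tracked value after reading a.
δ(s0, c) = s0; δ(s2, c) = s0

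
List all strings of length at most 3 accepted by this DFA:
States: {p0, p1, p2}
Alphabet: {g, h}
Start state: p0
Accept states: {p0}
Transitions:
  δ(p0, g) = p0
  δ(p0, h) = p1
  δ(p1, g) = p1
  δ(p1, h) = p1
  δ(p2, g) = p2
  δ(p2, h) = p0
ε, g, gg, ggg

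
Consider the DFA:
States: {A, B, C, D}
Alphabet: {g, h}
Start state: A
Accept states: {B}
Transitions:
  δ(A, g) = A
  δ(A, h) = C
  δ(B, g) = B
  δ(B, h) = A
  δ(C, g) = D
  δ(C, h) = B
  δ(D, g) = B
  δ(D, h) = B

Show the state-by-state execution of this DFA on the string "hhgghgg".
read 'h': A → C
  read 'h': C → B
  read 'g': B → B
  read 'g': B → B
  read 'h': B → A
  read 'g': A → A
  read 'g': A → A
A -> C -> B -> B -> B -> A -> A -> A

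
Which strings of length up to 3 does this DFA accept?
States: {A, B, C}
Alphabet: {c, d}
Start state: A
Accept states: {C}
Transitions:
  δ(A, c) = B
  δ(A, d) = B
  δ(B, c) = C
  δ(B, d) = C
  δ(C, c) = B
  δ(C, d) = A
cc, cd, dc, dd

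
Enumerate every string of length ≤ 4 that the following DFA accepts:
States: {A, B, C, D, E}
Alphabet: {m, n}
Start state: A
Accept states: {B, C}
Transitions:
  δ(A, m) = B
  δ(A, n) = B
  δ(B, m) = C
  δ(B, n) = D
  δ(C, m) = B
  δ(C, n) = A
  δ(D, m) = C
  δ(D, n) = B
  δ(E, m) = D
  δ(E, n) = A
m, n, mm, nm, mmm, mnm, mnn, nmm, nnm, nnn, mmmm, mmnm, mmnn, mnmm, mnnm, nmmm, nmnm, nmnn, nnmm, nnnm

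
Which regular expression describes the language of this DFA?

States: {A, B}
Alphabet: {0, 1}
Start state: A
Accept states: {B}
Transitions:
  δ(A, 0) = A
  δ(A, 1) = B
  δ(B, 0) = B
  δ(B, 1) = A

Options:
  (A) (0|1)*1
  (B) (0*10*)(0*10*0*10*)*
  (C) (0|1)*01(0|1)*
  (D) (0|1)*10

Check each option against the DFA on short strings; one disagreement eliminates an option:
  (A) (0|1)*1: on '10' the DFA goes A → B → B and accepts (B ∈ Accept), but the regex does not match it → eliminate
  (B) (0*10*)(0*10*0*10*)*: agrees with the DFA on every string of length ≤ 6
  (C) (0|1)*01(0|1)*: on '1' the DFA goes A → B and accepts (B ∈ Accept), but the regex does not match it → eliminate
  (D) (0|1)*10: on '1' the DFA goes A → B and accepts (B ∈ Accept), but the regex does not match it → eliminate
Only (B) is consistent with the DFA.
(B) (0*10*)(0*10*0*10*)*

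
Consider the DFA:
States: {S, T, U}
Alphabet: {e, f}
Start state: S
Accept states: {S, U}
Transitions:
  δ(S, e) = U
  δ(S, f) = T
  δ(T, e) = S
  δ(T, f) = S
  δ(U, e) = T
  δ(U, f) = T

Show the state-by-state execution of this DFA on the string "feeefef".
read 'f': S → T
  read 'e': T → S
  read 'e': S → U
  read 'e': U → T
  read 'f': T → S
  read 'e': S → U
  read 'f': U → T
S -> T -> S -> U -> T -> S -> U -> T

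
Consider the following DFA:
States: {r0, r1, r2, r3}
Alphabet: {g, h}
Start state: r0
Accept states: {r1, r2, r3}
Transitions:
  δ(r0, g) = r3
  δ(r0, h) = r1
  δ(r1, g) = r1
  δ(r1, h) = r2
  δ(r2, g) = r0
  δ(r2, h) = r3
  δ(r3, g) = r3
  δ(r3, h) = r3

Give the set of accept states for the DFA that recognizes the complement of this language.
Complement accept states = All states \ Original accept states
= {r0, r1, r2, r3} \ {r1, r2, r3}
{r0}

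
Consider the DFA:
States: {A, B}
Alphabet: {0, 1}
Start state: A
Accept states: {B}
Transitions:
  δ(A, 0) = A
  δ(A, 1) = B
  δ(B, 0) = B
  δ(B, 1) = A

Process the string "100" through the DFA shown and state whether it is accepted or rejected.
Processing string "100":
  A --1--> B
  B --0--> B
  B --0--> B
Final state: B
Accept states: {B}
Yes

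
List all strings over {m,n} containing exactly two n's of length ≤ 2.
nn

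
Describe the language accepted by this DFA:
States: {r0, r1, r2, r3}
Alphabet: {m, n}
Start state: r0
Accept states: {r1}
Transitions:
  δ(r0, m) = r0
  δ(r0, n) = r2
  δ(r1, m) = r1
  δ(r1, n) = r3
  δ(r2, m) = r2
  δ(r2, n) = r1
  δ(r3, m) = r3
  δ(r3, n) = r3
Testing a few strings:
  'n' → reject
  'm' → reject
  'mmm' → reject
  'nmn' → accept
State roles: r0=zero n's; r1=two n's; r2=one n; r3=≥ three n's (dead)
All strings over {m,n} containing exactly two n's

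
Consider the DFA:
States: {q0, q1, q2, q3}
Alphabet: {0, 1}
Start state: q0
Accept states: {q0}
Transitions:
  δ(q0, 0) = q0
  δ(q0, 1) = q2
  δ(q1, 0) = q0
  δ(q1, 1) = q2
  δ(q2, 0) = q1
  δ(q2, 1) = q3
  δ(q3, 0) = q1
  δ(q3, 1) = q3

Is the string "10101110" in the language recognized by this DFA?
Processing string "10101110":
  q0 --1--> q2
  q2 --0--> q1
  q1 --1--> q2
  q2 --0--> q1
  q1 --1--> q2
  q2 --1--> q3
  q3 --1--> q3
  q3 --0--> q1
Final state: q1
Accept states: {q0}
No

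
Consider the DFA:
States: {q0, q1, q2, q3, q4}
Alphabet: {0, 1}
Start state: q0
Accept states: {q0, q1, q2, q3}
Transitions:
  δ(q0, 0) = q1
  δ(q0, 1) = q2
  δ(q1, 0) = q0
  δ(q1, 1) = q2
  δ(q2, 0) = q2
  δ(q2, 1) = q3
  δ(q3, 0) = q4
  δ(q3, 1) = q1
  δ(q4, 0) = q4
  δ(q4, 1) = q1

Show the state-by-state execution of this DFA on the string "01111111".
read '0': q0 → q1
  read '1': q1 → q2
  read '1': q2 → q3
  read '1': q3 → q1
  read '1': q1 → q2
  read '1': q2 → q3
  read '1': q3 → q1
  read '1': q1 → q2
q0 -> q1 -> q2 -> q3 -> q1 -> q2 -> q3 -> q1 -> q2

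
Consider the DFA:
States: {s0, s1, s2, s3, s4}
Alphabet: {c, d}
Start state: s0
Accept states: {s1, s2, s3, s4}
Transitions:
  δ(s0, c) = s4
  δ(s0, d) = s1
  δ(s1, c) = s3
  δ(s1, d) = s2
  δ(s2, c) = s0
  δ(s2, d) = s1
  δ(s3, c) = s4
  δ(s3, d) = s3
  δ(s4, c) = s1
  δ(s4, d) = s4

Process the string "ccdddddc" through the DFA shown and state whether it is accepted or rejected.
Processing string "ccdddddc":
  s0 --c--> s4
  s4 --c--> s1
  s1 --d--> s2
  s2 --d--> s1
  s1 --d--> s2
  s2 --d--> s1
  s1 --d--> s2
  s2 --c--> s0
Final state: s0
Accept states: {s1, s2, s3, s4}
No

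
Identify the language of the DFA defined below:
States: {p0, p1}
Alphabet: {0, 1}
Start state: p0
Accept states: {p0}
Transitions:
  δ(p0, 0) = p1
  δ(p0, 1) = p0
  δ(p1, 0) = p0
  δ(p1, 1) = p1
Testing a few strings:
  '001' → accept
  '1' → accept
  '011' → reject
  '111' → accept
State roles: p0=even number of 0's so far; p1=odd number of 0's so far
All binary strings with an even number of 0's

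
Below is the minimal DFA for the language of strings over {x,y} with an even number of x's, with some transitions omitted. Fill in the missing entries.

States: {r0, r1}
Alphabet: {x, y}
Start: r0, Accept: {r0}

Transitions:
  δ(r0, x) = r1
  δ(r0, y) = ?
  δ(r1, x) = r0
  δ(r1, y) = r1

From the language and accept set, identify what each state tracks — r0: even number of x's so far; r1: odd number of x's so far.
Each missing δ(q, a) is the state matching the new tracked value after reading a.
δ(r0, y) = r0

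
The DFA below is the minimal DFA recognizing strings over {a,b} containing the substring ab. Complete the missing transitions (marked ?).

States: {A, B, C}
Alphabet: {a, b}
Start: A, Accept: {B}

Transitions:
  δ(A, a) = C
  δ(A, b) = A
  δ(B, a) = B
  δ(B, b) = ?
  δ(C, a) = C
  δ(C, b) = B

From the language and accept set, identify what each state tracks — A: no a seen yet; B: substring ab seen; C: seen a a, waiting for b.
Each missing δ(q, a) is the state matching the new tracked value after reading a.
δ(B, b) = B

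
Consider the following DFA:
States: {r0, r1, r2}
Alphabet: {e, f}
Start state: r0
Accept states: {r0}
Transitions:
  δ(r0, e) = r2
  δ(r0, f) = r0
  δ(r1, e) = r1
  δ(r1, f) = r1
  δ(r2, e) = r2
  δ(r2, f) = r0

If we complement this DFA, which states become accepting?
Complement accept states = All states \ Original accept states
= {r0, r1, r2} \ {r0}
{r1, r2}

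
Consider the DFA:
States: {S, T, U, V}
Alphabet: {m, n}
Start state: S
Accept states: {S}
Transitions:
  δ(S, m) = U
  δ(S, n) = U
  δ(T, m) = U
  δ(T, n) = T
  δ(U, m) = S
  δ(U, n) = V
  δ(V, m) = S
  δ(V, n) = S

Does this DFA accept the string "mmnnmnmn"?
Processing string "mmnnmnmn":
  S --m--> U
  U --m--> S
  S --n--> U
  U --n--> V
  V --m--> S
  S --n--> U
  U --m--> S
  S --n--> U
Final state: U
Accept states: {S}
No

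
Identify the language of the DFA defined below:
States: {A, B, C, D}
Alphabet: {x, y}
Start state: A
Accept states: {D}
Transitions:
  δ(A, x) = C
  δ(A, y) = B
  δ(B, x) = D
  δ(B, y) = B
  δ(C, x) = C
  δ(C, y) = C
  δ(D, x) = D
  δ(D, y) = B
Testing a few strings:
  'xyx' → reject
  'xxyx' → reject
  'x' → reject
  'xx' → reject
State roles: A=no input read; B=started with y, last symbol y; C=started with x (dead); D=started with y, last symbol x
All strings over {x,y} that start with y and end with x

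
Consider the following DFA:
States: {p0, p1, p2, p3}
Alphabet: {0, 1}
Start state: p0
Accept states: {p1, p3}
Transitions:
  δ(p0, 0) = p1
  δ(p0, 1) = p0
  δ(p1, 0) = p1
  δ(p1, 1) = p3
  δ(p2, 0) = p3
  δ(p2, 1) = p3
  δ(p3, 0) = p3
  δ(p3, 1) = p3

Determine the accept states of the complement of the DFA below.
Complement accept states = All states \ Original accept states
= {p0, p1, p2, p3} \ {p1, p3}
{p0, p2}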